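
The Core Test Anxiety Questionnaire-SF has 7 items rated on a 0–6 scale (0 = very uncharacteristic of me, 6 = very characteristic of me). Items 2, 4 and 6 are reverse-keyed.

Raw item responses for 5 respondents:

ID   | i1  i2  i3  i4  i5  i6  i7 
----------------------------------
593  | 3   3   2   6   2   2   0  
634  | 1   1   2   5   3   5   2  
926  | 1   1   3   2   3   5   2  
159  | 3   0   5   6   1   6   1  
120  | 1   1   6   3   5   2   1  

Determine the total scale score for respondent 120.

25

Respondent 120 raw: 1, 1, 6, 3, 5, 2, 1.
Reverse-coded (reversed = (0+6) − raw = 6 − raw):
  item 1: 1
  item 2: 6 − 1 = 5
  item 3: 6
  item 4: 6 − 3 = 3
  item 5: 5
  item 6: 6 − 2 = 4
  item 7: 1
Sum = 1 + 5 + 6 + 3 + 5 + 4 + 1 = 25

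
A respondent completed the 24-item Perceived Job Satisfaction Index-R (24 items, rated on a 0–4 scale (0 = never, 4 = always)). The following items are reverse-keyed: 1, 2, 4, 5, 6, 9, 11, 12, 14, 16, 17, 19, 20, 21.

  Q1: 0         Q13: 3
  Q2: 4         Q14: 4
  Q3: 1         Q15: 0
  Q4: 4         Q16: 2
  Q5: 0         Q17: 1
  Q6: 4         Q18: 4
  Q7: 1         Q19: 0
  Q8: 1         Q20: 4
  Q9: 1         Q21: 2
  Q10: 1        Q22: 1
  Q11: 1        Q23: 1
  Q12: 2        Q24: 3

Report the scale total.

Raw sum = 45. Reverse-keyed items: 1, 2, 4, 5, 6, 9, 11, 12, 14, 16, 17, 19, 20, 21; their raw sum = 29.
Each reversal replaces raw with 4 − raw, changing the total by 4 − 2·raw per item.
Total = 45 + 14·4 − 2·29 = 45 + 56 − 58 = 43

43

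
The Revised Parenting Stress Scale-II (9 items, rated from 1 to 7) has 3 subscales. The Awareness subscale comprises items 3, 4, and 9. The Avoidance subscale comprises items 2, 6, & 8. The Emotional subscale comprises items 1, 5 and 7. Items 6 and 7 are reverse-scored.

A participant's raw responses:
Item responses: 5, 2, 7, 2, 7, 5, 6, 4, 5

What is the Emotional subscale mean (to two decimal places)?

4.67

Emotional items: 1, 5, 7.
Of these, item 7 is reverse-scored; reversed = (1+7) − raw = 8 − raw.
  item 1: 5
  item 5: 7
  item 7: 8 − 6 = 2
Sum = 5 + 7 + 2 = 14
Mean = 14 / 3 = 4.67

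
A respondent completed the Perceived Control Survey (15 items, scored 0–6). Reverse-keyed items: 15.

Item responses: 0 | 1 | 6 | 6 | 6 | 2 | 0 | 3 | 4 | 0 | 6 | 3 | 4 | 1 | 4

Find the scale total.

Raw sum = 46. Reverse-keyed items: 15; their raw sum = 4.
Each reversal replaces raw with 6 − raw, changing the total by 6 − 2·raw per item.
Total = 46 + 1·6 − 2·4 = 46 + 6 − 8 = 44

44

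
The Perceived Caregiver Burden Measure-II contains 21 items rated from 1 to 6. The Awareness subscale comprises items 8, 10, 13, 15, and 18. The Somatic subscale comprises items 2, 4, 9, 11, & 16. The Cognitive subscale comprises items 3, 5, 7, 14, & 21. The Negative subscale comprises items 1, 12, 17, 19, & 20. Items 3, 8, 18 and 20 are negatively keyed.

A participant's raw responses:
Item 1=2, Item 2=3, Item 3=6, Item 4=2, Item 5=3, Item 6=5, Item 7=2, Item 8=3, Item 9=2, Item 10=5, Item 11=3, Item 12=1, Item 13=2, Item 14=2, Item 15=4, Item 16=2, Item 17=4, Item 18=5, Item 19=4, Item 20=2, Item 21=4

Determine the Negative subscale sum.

16

Negative items: 1, 12, 17, 19, 20.
Of these, item 20 is negatively keyed; reverse-coded value = 7 − response.
  item 1: 2
  item 12: 1
  item 17: 4
  item 19: 4
  item 20: 7 − 2 = 5
Sum = 2 + 1 + 4 + 4 + 5 = 16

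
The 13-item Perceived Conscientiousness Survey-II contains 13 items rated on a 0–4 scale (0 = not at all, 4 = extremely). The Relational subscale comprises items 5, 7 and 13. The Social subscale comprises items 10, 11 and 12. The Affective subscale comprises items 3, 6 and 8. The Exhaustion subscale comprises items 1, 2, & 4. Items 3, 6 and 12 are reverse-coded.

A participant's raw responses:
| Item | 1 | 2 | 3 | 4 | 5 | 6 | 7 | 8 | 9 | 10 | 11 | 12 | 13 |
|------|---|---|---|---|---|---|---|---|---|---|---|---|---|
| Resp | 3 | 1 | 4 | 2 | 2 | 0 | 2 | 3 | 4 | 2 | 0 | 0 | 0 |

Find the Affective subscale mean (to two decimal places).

Affective items: 3, 6, 8.
Of these, items 3 & 6 are reverse-coded; on a 0–4 scale, reversed = 4 − raw.
  item 3: 4 − 4 = 0
  item 6: 4 − 0 = 4
  item 8: 3
Sum = 0 + 4 + 3 = 7
Mean = 7 / 3 = 2.33

2.33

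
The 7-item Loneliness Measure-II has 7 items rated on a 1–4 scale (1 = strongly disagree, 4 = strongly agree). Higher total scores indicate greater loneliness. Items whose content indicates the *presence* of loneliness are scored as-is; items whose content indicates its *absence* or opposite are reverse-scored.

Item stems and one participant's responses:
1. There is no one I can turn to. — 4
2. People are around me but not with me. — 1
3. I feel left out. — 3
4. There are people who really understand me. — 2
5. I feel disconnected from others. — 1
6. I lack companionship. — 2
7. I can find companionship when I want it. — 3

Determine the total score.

Items 4, 7 describe the absence/opposite of loneliness → reverse-score.
on a 1–4 scale, reversed = 5 − raw.
  item 1: 4
  item 2: 1
  item 3: 3
  item 4: 5 − 2 = 3
  item 5: 1
  item 6: 2
  item 7: 5 − 3 = 2
Total = 4 + 1 + 3 + 3 + 1 + 2 + 2 = 16

16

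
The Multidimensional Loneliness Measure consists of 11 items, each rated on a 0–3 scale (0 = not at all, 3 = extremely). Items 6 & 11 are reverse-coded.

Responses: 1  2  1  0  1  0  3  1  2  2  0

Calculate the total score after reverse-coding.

Reverse-coded items use 3 − raw:
  item 6: 3 − 0 = 3
  item 11: 3 − 0 = 3
Scored items: 1, 2, 1, 0, 1, 3, 3, 1, 2, 2, 3
Total = 1 + 2 + 1 + 0 + 1 + 3 + 3 + 1 + 2 + 2 + 3 = 19

19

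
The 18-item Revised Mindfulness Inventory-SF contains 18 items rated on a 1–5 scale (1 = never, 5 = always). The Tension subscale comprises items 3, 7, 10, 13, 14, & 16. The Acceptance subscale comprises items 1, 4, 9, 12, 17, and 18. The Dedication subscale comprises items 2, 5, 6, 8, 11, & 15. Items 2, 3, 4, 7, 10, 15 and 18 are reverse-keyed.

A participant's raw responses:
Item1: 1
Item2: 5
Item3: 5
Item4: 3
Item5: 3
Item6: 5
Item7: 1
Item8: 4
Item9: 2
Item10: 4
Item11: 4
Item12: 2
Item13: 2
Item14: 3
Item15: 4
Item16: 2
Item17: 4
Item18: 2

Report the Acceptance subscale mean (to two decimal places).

Acceptance items: 1, 4, 9, 12, 17, 18.
Of these, items 4 and 18 are reverse-keyed; reversed = (1+5) − raw = 6 − raw.
  item 1: 1
  item 4: 6 − 3 = 3
  item 9: 2
  item 12: 2
  item 17: 4
  item 18: 6 − 2 = 4
Sum = 1 + 3 + 2 + 2 + 4 + 4 = 16
Mean = 16 / 6 = 2.67

2.67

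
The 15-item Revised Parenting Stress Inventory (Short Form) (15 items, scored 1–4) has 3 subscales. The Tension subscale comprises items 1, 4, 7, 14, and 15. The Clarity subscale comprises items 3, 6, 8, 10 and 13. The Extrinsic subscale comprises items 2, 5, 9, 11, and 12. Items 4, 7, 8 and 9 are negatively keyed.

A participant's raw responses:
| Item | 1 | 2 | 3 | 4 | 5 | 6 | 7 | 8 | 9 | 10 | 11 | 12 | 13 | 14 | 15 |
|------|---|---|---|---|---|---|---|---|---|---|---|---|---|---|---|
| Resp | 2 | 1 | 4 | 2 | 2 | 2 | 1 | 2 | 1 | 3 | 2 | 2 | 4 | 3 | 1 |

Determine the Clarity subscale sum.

Clarity items: 3, 6, 8, 10, 13.
Of these, item 8 is negatively keyed; reverse-coded value = 5 − response.
  item 3: 4
  item 6: 2
  item 8: 5 − 2 = 3
  item 10: 3
  item 13: 4
Sum = 4 + 2 + 3 + 3 + 4 = 16

16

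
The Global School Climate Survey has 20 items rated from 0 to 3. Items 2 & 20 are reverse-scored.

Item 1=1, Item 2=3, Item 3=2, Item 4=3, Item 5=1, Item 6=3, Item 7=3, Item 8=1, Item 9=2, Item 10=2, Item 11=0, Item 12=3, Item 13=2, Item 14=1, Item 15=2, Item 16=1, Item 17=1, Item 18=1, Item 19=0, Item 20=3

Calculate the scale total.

29

Reversing items 2 and 20 with 3 − raw:
Total = 1 + (3−3) + 2 + 3 + 1 + 3 + 3 + 1 + 2 + 2 + 0 + 3 + 2 + 1 + 2 + 1 + 1 + 1 + 0 + (3−3)
      = 1 + 0 + 2 + 3 + 1 + 3 + 3 + 1 + 2 + 2 + 0 + 3 + 2 + 1 + 2 + 1 + 1 + 1 + 0 + 0 = 29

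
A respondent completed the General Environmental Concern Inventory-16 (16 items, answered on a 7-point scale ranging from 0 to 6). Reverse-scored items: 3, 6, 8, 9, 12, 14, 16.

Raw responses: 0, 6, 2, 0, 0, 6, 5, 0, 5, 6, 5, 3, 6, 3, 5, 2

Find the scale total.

54

Reversing items 3, 6, 8, 9, 12, 14, and 16 with 6 − raw:
Total = 0 + 6 + (6−2) + 0 + 0 + (6−6) + 5 + (6−0) + (6−5) + 6 + 5 + (6−3) + 6 + (6−3) + 5 + (6−2)
      = 0 + 6 + 4 + 0 + 0 + 0 + 5 + 6 + 1 + 6 + 5 + 3 + 6 + 3 + 5 + 4 = 54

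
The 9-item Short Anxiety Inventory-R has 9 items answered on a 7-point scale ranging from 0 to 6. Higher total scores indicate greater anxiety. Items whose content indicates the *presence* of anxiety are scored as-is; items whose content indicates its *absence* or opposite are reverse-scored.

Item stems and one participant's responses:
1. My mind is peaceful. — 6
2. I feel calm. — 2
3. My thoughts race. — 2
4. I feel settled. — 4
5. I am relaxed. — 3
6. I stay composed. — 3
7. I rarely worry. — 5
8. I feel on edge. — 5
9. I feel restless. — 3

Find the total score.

Items 1, 2, 4, 5, 6, 7 describe the absence/opposite of anxiety → reverse-score.
reversed = (0+6) − raw = 6 − raw.
  item 1: 6 − 6 = 0
  item 2: 6 − 2 = 4
  item 3: 2
  item 4: 6 − 4 = 2
  item 5: 6 − 3 = 3
  item 6: 6 − 3 = 3
  item 7: 6 − 5 = 1
  item 8: 5
  item 9: 3
Total = 0 + 4 + 2 + 2 + 3 + 3 + 1 + 5 + 3 = 23

23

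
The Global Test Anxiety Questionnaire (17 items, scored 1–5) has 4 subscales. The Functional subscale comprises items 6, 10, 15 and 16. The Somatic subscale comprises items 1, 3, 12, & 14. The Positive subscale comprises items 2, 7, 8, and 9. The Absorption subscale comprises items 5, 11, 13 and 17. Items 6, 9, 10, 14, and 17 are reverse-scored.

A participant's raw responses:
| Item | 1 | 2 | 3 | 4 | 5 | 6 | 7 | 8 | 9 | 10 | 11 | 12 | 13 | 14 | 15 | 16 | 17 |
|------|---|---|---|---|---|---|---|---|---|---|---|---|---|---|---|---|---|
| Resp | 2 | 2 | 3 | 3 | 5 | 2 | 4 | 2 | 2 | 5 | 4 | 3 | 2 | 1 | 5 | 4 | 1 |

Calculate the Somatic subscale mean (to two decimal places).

Somatic items: 1, 3, 12, 14.
Of these, item 14 is reverse-scored; on a 1–5 scale, reversed = 6 − raw.
  item 1: 2
  item 3: 3
  item 12: 3
  item 14: 6 − 1 = 5
Sum = 2 + 3 + 3 + 5 = 13
Mean = 13 / 4 = 3.25

3.25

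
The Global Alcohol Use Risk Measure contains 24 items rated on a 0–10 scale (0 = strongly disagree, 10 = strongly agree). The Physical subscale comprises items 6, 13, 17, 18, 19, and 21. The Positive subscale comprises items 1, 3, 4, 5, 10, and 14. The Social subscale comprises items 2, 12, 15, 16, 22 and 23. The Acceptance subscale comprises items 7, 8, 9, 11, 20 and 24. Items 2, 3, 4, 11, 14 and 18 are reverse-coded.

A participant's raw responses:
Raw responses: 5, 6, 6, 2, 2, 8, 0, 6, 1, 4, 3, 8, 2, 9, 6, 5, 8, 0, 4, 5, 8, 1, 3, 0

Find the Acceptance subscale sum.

Acceptance items: 7, 8, 9, 11, 20, 24.
Of these, item 11 is reverse-coded; reverse-coded value = 10 − response.
  item 7: 0
  item 8: 6
  item 9: 1
  item 11: 10 − 3 = 7
  item 20: 5
  item 24: 0
Sum = 0 + 6 + 1 + 7 + 5 + 0 = 19

19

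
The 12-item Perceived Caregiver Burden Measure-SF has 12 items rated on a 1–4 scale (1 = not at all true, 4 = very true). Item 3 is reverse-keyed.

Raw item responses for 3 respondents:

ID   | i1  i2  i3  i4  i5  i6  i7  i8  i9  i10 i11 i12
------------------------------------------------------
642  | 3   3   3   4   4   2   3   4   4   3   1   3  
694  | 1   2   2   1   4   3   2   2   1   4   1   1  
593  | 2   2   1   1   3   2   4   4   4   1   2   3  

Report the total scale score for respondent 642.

Respondent 642 raw: 3, 3, 3, 4, 4, 2, 3, 4, 4, 3, 1, 3.
Reverse-coded (on a 1–4 scale, reversed = 5 − raw):
  item 1: 3
  item 2: 3
  item 3: 5 − 3 = 2
  item 4: 4
  item 5: 4
  item 6: 2
  item 7: 3
  item 8: 4
  item 9: 4
  item 10: 3
  item 11: 1
  item 12: 3
Sum = 3 + 3 + 2 + 4 + 4 + 2 + 3 + 4 + 4 + 3 + 1 + 3 = 36

36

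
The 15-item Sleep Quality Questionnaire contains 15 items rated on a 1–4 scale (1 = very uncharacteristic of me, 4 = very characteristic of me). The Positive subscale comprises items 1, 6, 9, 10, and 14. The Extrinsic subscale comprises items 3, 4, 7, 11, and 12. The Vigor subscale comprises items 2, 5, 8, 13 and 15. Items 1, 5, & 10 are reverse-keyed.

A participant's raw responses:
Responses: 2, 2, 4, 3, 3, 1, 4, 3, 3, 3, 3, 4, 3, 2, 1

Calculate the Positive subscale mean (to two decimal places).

Positive items: 1, 6, 9, 10, 14.
Of these, items 1 and 10 are reverse-keyed; on a 1–4 scale, reversed = 5 − raw.
  item 1: 5 − 2 = 3
  item 6: 1
  item 9: 3
  item 10: 5 − 3 = 2
  item 14: 2
Sum = 3 + 1 + 3 + 2 + 2 = 11
Mean = 11 / 5 = 2.20

2.20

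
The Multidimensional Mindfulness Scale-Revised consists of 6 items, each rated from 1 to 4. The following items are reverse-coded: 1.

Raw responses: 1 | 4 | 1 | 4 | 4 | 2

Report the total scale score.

Reverse-coded items use 5 − raw:
  item 1: 5 − 1 = 4
Scored responses: 4, 4, 1, 4, 4, 2
Total = 4 + 4 + 1 + 4 + 4 + 2 = 19

19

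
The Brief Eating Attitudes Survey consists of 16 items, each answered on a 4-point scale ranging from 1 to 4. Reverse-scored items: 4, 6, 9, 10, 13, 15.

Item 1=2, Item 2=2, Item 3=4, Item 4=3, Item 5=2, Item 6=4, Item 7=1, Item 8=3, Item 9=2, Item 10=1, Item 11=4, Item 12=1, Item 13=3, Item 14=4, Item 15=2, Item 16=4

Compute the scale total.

Reverse-coded items (on a 1–4 scale, reversed = 5 − raw):
  item 4: 5 − 3 = 2
  item 6: 5 − 4 = 1
  item 9: 5 − 2 = 3
  item 10: 5 − 1 = 4
  item 13: 5 − 3 = 2
  item 15: 5 − 2 = 3
Scored items: 2, 2, 4, 2, 2, 1, 1, 3, 3, 4, 4, 1, 2, 4, 3, 4
Total = 2 + 2 + 4 + 2 + 2 + 1 + 1 + 3 + 3 + 4 + 4 + 1 + 2 + 4 + 3 + 4 = 42

42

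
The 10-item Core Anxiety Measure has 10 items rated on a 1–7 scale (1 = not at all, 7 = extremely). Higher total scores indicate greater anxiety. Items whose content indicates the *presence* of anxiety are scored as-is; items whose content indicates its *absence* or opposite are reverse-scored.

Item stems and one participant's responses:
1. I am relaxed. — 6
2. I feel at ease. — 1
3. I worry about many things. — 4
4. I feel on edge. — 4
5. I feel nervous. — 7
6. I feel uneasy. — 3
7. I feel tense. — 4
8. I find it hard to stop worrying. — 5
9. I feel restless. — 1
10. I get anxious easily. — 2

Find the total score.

Items 1, 2 describe the absence/opposite of anxiety → reverse-score.
on a 1–7 scale, reversed = 8 − raw.
  item 1: 8 − 6 = 2
  item 2: 8 − 1 = 7
  item 3: 4
  item 4: 4
  item 5: 7
  item 6: 3
  item 7: 4
  item 8: 5
  item 9: 1
  item 10: 2
Total = 2 + 7 + 4 + 4 + 7 + 3 + 4 + 5 + 1 + 2 = 39

39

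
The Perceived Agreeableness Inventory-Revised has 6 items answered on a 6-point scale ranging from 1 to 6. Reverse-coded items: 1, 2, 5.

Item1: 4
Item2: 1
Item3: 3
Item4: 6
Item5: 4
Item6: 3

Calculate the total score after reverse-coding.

Apply reverse scoring (reverse-coded value = 7 − response):
  item 1: 7 − 4 = 3
  item 2: 7 − 1 = 6
  item 5: 7 − 4 = 3
Scored responses: 3, 6, 3, 6, 3, 3
Total = 3 + 6 + 3 + 6 + 3 + 3 = 24

24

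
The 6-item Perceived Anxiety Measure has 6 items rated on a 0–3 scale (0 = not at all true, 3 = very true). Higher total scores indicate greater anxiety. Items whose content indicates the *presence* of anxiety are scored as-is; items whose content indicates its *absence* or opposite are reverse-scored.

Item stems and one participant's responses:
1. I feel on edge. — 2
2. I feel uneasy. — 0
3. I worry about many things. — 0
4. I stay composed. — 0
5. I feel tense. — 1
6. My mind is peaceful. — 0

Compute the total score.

9

Items 4, 6 describe the absence/opposite of anxiety → reverse-score.
reverse-coded value = 3 − response.
  item 1: 2
  item 2: 0
  item 3: 0
  item 4: 3 − 0 = 3
  item 5: 1
  item 6: 3 − 0 = 3
Total = 2 + 0 + 0 + 3 + 1 + 3 = 9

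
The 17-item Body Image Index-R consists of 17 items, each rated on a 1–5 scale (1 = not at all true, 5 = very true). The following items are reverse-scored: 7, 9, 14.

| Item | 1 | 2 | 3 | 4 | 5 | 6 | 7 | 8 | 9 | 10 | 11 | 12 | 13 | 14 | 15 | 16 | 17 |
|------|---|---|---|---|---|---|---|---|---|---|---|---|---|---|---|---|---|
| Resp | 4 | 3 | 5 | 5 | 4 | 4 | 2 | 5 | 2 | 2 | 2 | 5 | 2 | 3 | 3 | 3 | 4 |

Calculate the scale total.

Reversing items 7, 9, and 14 with 6 − raw:
Total = 4 + 3 + 5 + 5 + 4 + 4 + (6−2) + 5 + (6−2) + 2 + 2 + 5 + 2 + (6−3) + 3 + 3 + 4
      = 4 + 3 + 5 + 5 + 4 + 4 + 4 + 5 + 4 + 2 + 2 + 5 + 2 + 3 + 3 + 3 + 4 = 62

62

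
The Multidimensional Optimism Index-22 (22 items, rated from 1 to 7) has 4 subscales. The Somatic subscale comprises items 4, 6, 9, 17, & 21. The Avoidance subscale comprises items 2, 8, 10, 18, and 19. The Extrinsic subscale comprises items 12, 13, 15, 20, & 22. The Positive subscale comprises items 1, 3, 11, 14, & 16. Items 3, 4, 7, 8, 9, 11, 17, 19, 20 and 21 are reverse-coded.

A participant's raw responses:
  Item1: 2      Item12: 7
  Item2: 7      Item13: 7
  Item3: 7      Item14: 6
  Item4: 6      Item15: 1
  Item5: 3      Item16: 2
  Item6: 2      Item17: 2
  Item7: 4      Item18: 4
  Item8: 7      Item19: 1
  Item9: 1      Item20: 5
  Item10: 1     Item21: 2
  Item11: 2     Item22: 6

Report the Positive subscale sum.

Positive items: 1, 3, 11, 14, 16.
Of these, items 3 and 11 are reverse-coded; reversed = (1+7) − raw = 8 − raw.
  item 1: 2
  item 3: 8 − 7 = 1
  item 11: 8 − 2 = 6
  item 14: 6
  item 16: 2
Sum = 2 + 1 + 6 + 6 + 2 = 17

17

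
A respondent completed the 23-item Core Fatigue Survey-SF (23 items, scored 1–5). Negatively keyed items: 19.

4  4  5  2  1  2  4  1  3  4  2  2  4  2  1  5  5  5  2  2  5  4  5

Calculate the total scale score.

Apply reverse scoring (reverse-coded value = 6 − response):
  item 19: 6 − 2 = 4
Scored responses: 4, 4, 5, 2, 1, 2, 4, 1, 3, 4, 2, 2, 4, 2, 1, 5, 5, 5, 4, 2, 5, 4, 5
Total = 4 + 4 + 5 + 2 + 1 + 2 + 4 + 1 + 3 + 4 + 2 + 2 + 4 + 2 + 1 + 5 + 5 + 5 + 4 + 2 + 5 + 4 + 5 = 76

76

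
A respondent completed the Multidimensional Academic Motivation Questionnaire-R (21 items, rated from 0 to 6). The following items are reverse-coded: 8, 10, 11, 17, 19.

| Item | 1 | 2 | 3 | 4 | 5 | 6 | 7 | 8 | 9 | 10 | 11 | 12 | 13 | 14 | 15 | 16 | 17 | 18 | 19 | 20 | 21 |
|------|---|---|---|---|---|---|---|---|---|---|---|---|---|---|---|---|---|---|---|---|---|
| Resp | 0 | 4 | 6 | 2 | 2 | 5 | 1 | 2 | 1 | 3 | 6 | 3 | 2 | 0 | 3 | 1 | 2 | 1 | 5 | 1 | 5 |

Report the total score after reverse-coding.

Reverse-coded items (reverse-coded value = 6 − response):
  item 8: 6 − 2 = 4
  item 10: 6 − 3 = 3
  item 11: 6 − 6 = 0
  item 17: 6 − 2 = 4
  item 19: 6 − 5 = 1
Scored items: 0, 4, 6, 2, 2, 5, 1, 4, 1, 3, 0, 3, 2, 0, 3, 1, 4, 1, 1, 1, 5
Total = 0 + 4 + 6 + 2 + 2 + 5 + 1 + 4 + 1 + 3 + 0 + 3 + 2 + 0 + 3 + 1 + 4 + 1 + 1 + 1 + 5 = 49

49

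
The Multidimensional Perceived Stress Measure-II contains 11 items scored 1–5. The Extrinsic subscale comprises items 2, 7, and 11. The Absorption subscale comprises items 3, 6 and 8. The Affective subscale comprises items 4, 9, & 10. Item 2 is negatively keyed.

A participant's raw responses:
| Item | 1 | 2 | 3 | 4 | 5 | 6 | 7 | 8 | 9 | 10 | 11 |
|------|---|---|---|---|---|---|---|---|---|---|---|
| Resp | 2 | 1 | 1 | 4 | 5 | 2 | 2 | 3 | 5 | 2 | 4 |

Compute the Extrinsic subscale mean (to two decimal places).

Extrinsic items: 2, 7, 11.
Of these, item 2 is negatively keyed; on a 1–5 scale, reversed = 6 − raw.
  item 2: 6 − 1 = 5
  item 7: 2
  item 11: 4
Sum = 5 + 2 + 4 = 11
Mean = 11 / 3 = 3.67

3.67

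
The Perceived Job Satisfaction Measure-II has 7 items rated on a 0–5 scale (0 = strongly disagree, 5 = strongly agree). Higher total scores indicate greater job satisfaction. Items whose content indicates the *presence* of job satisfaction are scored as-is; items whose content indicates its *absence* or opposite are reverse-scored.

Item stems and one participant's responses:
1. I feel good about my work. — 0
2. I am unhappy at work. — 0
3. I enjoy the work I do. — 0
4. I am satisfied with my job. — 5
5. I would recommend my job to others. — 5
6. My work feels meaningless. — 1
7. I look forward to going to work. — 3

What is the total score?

Items 2, 6 describe the absence/opposite of job satisfaction → reverse-score.
on a 0–5 scale, reversed = 5 − raw.
  item 1: 0
  item 2: 5 − 0 = 5
  item 3: 0
  item 4: 5
  item 5: 5
  item 6: 5 − 1 = 4
  item 7: 3
Total = 0 + 5 + 0 + 5 + 5 + 4 + 3 = 22

22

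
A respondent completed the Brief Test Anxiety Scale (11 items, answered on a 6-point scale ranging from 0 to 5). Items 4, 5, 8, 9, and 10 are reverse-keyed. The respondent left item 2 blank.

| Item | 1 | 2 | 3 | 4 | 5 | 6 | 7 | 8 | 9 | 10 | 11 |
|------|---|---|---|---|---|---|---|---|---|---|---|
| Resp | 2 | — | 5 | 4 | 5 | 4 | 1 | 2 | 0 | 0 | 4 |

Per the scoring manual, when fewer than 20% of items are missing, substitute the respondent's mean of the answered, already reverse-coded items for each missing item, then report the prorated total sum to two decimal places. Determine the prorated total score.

Reverse-coded (reversed = (0+5) − raw = 5 − raw):
  item 4: 5 − 4 = 1
  item 5: 5 − 5 = 0
  item 8: 5 − 2 = 3
  item 9: 5 − 0 = 5
  item 10: 5 − 0 = 5
Completed scored items (10 of 11): 2, 5, 1, 0, 4, 1, 3, 5, 5, 4; sum = 30.
Person mean = 30 / 10 ≈ 3.0000
Prorated total = (30 / 10) × 11 = 33.00 (to 2 dp)

33.00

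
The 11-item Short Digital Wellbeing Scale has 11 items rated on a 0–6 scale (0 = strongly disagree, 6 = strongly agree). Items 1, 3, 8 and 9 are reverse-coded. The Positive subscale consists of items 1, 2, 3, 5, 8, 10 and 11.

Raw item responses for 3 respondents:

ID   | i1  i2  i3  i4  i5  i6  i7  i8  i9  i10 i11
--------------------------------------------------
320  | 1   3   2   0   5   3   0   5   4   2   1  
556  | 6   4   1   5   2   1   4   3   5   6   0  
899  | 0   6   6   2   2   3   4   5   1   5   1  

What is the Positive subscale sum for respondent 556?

Respondent 556 raw: 6, 4, 1, 5, 2, 1, 4, 3, 5, 6, 0.
Positive items: 1, 2, 3, 5, 8, 10, 11.
Reverse-coded (reversed = (0+6) − raw = 6 − raw):
  item 1: 6 − 6 = 0
  item 2: 4
  item 3: 6 − 1 = 5
  item 5: 2
  item 8: 6 − 3 = 3
  item 10: 6
  item 11: 0
Sum = 0 + 4 + 5 + 2 + 3 + 6 + 0 = 20

20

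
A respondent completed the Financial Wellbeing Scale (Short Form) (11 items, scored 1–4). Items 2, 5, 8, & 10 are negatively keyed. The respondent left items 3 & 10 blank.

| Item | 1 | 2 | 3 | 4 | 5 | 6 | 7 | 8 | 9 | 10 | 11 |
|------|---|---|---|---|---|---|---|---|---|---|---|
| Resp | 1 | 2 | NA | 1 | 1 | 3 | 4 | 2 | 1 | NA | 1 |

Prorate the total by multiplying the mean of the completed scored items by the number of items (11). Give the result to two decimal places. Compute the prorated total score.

25.67

Reverse-coded (reverse-coded value = 5 − response):
  item 2: 5 − 2 = 3
  item 5: 5 − 1 = 4
  item 8: 5 − 2 = 3
Completed scored items (9 of 11): 1, 3, 1, 4, 3, 4, 3, 1, 1; sum = 21.
Person mean = 21 / 9 ≈ 2.3333
Prorated total = (21 / 9) × 11 = 25.67 (to 2 dp)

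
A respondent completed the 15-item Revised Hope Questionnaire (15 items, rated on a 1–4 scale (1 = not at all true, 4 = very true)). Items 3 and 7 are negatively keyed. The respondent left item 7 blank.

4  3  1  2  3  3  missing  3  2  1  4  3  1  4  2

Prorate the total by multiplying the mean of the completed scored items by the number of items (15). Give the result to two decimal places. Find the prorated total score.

Reverse-coded (on a 1–4 scale, reversed = 5 − raw):
  item 3: 5 − 1 = 4
Completed scored items (14 of 15): 4, 3, 4, 2, 3, 3, 3, 2, 1, 4, 3, 1, 4, 2; sum = 39.
Person mean = 39 / 14 ≈ 2.7857
Prorated total = (39 / 14) × 15 = 41.79 (to 2 dp)

41.79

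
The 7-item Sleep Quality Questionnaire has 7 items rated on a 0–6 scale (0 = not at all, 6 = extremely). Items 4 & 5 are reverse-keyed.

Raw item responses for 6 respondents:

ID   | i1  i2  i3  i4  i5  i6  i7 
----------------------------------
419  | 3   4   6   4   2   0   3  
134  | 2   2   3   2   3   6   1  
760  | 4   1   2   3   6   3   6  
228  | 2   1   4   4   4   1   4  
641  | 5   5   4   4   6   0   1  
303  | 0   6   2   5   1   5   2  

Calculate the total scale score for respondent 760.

19

Respondent 760 raw: 4, 1, 2, 3, 6, 3, 6.
Reverse-coded (reversed = (0+6) − raw = 6 − raw):
  item 1: 4
  item 2: 1
  item 3: 2
  item 4: 6 − 3 = 3
  item 5: 6 − 6 = 0
  item 6: 3
  item 7: 6
Sum = 4 + 1 + 2 + 3 + 0 + 3 + 6 = 19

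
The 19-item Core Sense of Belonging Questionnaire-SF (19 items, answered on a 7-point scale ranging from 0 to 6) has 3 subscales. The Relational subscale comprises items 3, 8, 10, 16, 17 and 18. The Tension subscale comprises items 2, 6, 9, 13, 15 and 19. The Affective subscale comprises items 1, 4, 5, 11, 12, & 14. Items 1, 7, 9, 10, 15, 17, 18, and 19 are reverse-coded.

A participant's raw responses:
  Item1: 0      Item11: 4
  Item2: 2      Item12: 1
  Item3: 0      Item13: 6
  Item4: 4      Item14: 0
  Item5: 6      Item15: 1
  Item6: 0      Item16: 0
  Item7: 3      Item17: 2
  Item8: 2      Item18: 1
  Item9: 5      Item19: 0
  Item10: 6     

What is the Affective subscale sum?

Affective items: 1, 4, 5, 11, 12, 14.
Of these, item 1 is reverse-coded; on a 0–6 scale, reversed = 6 − raw.
  item 1: 6 − 0 = 6
  item 4: 4
  item 5: 6
  item 11: 4
  item 12: 1
  item 14: 0
Sum = 6 + 4 + 6 + 4 + 1 + 0 = 21

21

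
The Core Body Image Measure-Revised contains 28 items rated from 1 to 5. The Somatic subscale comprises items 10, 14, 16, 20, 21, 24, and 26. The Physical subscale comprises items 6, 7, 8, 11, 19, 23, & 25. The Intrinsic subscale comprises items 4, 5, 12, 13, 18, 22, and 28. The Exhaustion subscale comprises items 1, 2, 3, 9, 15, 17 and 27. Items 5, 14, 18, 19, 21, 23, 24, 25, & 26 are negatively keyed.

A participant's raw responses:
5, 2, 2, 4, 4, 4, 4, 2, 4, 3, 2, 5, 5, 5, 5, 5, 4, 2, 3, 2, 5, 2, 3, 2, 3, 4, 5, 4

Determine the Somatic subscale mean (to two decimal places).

2.57

Somatic items: 10, 14, 16, 20, 21, 24, 26.
Of these, items 14, 21, 24, & 26 are negatively keyed; on a 1–5 scale, reversed = 6 − raw.
  item 10: 3
  item 14: 6 − 5 = 1
  item 16: 5
  item 20: 2
  item 21: 6 − 5 = 1
  item 24: 6 − 2 = 4
  item 26: 6 − 4 = 2
Sum = 3 + 1 + 5 + 2 + 1 + 4 + 2 = 18
Mean = 18 / 7 = 2.57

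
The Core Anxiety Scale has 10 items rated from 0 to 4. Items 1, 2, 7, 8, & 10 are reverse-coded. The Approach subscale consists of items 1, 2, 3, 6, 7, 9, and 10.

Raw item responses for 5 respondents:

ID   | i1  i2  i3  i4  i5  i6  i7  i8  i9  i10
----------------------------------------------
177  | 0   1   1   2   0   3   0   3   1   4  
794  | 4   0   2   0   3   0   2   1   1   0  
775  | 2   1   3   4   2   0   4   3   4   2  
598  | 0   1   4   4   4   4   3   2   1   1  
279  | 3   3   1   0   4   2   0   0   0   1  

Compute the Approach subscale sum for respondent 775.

14

Respondent 775 raw: 2, 1, 3, 4, 2, 0, 4, 3, 4, 2.
Approach items: 1, 2, 3, 6, 7, 9, 10.
Reverse-coded (reversed = (0+4) − raw = 4 − raw):
  item 1: 4 − 2 = 2
  item 2: 4 − 1 = 3
  item 3: 3
  item 6: 0
  item 7: 4 − 4 = 0
  item 9: 4
  item 10: 4 − 2 = 2
Sum = 2 + 3 + 3 + 0 + 0 + 4 + 2 = 14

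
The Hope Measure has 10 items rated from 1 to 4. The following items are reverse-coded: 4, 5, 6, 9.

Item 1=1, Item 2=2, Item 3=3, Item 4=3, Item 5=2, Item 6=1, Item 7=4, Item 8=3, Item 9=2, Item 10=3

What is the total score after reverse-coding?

Apply reverse scoring (reverse-coded value = 5 − response):
  item 4: 5 − 3 = 2
  item 5: 5 − 2 = 3
  item 6: 5 − 1 = 4
  item 9: 5 − 2 = 3
Scored items: 1, 2, 3, 2, 3, 4, 4, 3, 3, 3
Total = 1 + 2 + 3 + 2 + 3 + 4 + 4 + 3 + 3 + 3 = 28

28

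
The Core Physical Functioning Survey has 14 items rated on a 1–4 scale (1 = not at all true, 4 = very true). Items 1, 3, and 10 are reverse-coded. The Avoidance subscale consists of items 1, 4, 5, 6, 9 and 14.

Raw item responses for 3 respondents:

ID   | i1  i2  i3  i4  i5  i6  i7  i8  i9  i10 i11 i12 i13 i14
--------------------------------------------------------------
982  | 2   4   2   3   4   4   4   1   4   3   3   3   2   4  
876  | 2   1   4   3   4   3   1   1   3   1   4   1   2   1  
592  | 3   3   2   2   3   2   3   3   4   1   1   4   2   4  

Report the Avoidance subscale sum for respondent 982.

Respondent 982 raw: 2, 4, 2, 3, 4, 4, 4, 1, 4, 3, 3, 3, 2, 4.
Avoidance items: 1, 4, 5, 6, 9, 14.
Reverse-coded (reverse-coded value = 5 − response):
  item 1: 5 − 2 = 3
  item 4: 3
  item 5: 4
  item 6: 4
  item 9: 4
  item 14: 4
Sum = 3 + 3 + 4 + 4 + 4 + 4 = 22

22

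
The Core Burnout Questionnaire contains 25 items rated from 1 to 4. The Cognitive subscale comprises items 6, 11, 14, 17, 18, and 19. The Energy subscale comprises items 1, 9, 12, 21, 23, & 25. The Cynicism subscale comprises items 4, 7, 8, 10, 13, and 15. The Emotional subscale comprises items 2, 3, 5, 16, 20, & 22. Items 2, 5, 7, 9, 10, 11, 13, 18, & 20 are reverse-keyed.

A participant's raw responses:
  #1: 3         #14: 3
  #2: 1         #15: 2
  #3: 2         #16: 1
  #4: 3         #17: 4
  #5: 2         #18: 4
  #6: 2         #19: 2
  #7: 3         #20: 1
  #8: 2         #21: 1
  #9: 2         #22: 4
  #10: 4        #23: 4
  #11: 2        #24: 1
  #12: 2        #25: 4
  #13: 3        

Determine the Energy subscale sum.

17

Energy items: 1, 9, 12, 21, 23, 25.
Of these, item 9 is reverse-keyed; reversed = (1+4) − raw = 5 − raw.
  item 1: 3
  item 9: 5 − 2 = 3
  item 12: 2
  item 21: 1
  item 23: 4
  item 25: 4
Sum = 3 + 3 + 2 + 1 + 4 + 4 = 17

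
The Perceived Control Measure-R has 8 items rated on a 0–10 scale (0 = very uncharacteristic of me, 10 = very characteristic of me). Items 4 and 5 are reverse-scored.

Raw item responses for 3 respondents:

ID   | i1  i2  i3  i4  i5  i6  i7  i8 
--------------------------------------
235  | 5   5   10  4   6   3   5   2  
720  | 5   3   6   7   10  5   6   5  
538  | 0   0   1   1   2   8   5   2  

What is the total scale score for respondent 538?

33

Respondent 538 raw: 0, 0, 1, 1, 2, 8, 5, 2.
Reverse-coded (reverse-coded value = 10 − response):
  item 1: 0
  item 2: 0
  item 3: 1
  item 4: 10 − 1 = 9
  item 5: 10 − 2 = 8
  item 6: 8
  item 7: 5
  item 8: 2
Sum = 0 + 0 + 1 + 9 + 8 + 8 + 5 + 2 = 33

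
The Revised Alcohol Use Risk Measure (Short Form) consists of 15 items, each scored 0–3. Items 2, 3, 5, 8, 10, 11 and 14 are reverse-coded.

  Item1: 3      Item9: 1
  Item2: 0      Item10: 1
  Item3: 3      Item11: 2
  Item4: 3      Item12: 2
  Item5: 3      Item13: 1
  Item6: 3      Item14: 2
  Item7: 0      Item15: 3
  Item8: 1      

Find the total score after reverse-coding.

Reversing items 2, 3, 5, 8, 10, 11, and 14 with 3 − raw:
Total = 3 + (3−0) + (3−3) + 3 + (3−3) + 3 + 0 + (3−1) + 1 + (3−1) + (3−2) + 2 + 1 + (3−2) + 3
      = 3 + 3 + 0 + 3 + 0 + 3 + 0 + 2 + 1 + 2 + 1 + 2 + 1 + 1 + 3 = 25

25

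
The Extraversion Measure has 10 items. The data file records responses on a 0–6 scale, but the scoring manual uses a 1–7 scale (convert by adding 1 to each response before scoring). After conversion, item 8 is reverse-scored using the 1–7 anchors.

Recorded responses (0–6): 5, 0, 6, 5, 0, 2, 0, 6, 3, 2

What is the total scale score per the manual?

33

Convert to 1–7: 6, 1, 7, 6, 1, 3, 1, 7, 4, 3
Reverse-coded (reversed = (1+7) − raw = 8 − raw):
  item 8: 8 − 7 = 1
Scored: 6, 1, 7, 6, 1, 3, 1, 1, 4, 3
Total = 33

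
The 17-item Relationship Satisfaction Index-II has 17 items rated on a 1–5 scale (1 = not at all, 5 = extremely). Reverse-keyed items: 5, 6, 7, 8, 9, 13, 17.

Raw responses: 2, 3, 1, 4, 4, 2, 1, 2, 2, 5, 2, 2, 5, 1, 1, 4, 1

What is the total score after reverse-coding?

Reverse-coded items (reversed = (1+5) − raw = 6 − raw):
  item 5: 6 − 4 = 2
  item 6: 6 − 2 = 4
  item 7: 6 − 1 = 5
  item 8: 6 − 2 = 4
  item 9: 6 − 2 = 4
  item 13: 6 − 5 = 1
  item 17: 6 − 1 = 5
Scored responses: 2, 3, 1, 4, 2, 4, 5, 4, 4, 5, 2, 2, 1, 1, 1, 4, 5
Total = 2 + 3 + 1 + 4 + 2 + 4 + 5 + 4 + 4 + 5 + 2 + 2 + 1 + 1 + 1 + 4 + 5 = 50

50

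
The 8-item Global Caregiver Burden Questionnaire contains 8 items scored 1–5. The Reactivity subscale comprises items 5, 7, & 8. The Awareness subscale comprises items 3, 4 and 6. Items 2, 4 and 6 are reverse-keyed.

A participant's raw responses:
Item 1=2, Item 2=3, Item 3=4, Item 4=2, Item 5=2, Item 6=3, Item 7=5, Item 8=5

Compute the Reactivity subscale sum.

12

Reactivity items: 5, 7, 8.
  item 5: 2
  item 7: 5
  item 8: 5
Sum = 2 + 5 + 5 = 12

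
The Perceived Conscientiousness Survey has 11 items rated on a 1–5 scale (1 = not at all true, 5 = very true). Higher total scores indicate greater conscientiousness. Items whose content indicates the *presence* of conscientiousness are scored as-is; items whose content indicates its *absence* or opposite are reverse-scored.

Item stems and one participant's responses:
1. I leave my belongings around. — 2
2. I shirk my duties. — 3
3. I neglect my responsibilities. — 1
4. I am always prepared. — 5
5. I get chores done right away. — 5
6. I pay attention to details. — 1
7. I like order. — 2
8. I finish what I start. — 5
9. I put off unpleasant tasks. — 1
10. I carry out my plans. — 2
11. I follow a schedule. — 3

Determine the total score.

Items 1, 2, 3, 9 describe the absence/opposite of conscientiousness → reverse-score.
reverse-coded value = 6 − response.
  item 1: 6 − 2 = 4
  item 2: 6 − 3 = 3
  item 3: 6 − 1 = 5
  item 4: 5
  item 5: 5
  item 6: 1
  item 7: 2
  item 8: 5
  item 9: 6 − 1 = 5
  item 10: 2
  item 11: 3
Total = 4 + 3 + 5 + 5 + 5 + 1 + 2 + 5 + 5 + 2 + 3 = 40

40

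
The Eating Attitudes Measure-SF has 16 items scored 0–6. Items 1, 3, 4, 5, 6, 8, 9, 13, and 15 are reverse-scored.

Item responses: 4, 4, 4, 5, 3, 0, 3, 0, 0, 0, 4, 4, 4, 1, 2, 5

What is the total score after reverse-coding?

53

Reversing items 1, 3, 4, 5, 6, 8, 9, 13, and 15 with 6 − raw:
Total = (6−4) + 4 + (6−4) + (6−5) + (6−3) + (6−0) + 3 + (6−0) + (6−0) + 0 + 4 + 4 + (6−4) + 1 + (6−2) + 5
      = 2 + 4 + 2 + 1 + 3 + 6 + 3 + 6 + 6 + 0 + 4 + 4 + 2 + 1 + 4 + 5 = 53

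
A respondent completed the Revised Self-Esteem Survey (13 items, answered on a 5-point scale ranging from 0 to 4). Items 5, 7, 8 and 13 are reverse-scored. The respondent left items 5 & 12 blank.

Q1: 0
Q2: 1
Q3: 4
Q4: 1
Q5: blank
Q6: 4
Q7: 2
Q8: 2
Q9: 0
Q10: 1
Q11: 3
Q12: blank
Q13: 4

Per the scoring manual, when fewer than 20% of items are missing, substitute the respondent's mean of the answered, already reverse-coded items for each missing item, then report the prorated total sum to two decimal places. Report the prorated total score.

21.27

Reverse-coded (reverse-coded value = 4 − response):
  item 7: 4 − 2 = 2
  item 8: 4 − 2 = 2
  item 13: 4 − 4 = 0
Completed scored items (11 of 13): 0, 1, 4, 1, 4, 2, 2, 0, 1, 3, 0; sum = 18.
Person mean = 18 / 11 ≈ 1.6364
Prorated total = (18 / 11) × 13 = 21.27 (to 2 dp)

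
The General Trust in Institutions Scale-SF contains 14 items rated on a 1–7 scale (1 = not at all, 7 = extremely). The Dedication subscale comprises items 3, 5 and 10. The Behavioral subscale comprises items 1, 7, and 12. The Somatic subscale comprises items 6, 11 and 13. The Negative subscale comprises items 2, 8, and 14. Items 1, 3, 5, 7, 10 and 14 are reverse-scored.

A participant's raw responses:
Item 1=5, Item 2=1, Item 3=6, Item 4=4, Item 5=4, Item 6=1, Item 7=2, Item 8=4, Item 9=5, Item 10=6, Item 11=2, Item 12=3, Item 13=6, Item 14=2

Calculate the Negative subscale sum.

11

Negative items: 2, 8, 14.
Of these, item 14 is reverse-scored; reversed = (1+7) − raw = 8 − raw.
  item 2: 1
  item 8: 4
  item 14: 8 − 2 = 6
Sum = 1 + 4 + 6 = 11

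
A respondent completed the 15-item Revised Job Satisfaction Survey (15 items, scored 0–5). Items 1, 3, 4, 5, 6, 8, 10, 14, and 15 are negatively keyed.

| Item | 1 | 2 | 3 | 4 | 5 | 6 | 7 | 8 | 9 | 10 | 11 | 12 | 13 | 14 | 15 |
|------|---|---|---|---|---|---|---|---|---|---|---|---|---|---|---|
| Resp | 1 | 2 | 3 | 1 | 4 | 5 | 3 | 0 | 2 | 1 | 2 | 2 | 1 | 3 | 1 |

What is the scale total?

38

Reverse-coded items (reverse-coded value = 5 − response):
  item 1: 5 − 1 = 4
  item 3: 5 − 3 = 2
  item 4: 5 − 1 = 4
  item 5: 5 − 4 = 1
  item 6: 5 − 5 = 0
  item 8: 5 − 0 = 5
  item 10: 5 − 1 = 4
  item 14: 5 − 3 = 2
  item 15: 5 − 1 = 4
Scored responses: 4, 2, 2, 4, 1, 0, 3, 5, 2, 4, 2, 2, 1, 2, 4
Total = 4 + 2 + 2 + 4 + 1 + 0 + 3 + 5 + 2 + 4 + 2 + 2 + 1 + 2 + 4 = 38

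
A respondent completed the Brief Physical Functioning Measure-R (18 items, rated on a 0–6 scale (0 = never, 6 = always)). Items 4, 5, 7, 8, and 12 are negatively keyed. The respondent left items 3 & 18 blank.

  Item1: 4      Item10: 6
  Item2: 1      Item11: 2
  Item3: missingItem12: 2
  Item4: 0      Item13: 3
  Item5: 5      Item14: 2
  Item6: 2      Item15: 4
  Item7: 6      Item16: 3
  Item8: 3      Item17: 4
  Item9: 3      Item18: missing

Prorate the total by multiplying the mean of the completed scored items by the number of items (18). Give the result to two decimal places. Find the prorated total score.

54.00

Reverse-coded (reverse-coded value = 6 − response):
  item 4: 6 − 0 = 6
  item 5: 6 − 5 = 1
  item 7: 6 − 6 = 0
  item 8: 6 − 3 = 3
  item 12: 6 − 2 = 4
Completed scored items (16 of 18): 4, 1, 6, 1, 2, 0, 3, 3, 6, 2, 4, 3, 2, 4, 3, 4; sum = 48.
Person mean = 48 / 16 ≈ 3.0000
Prorated total = (48 / 16) × 18 = 54.00 (to 2 dp)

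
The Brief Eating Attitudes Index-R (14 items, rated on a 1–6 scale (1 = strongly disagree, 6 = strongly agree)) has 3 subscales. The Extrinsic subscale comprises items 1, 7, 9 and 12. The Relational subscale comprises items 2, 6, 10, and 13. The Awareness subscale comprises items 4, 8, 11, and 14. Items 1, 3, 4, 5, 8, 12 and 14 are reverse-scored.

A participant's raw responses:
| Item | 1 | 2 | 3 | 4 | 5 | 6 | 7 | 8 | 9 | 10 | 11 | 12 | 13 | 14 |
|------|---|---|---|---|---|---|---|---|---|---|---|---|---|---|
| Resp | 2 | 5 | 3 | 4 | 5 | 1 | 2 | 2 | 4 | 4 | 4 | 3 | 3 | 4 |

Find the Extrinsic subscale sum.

15

Extrinsic items: 1, 7, 9, 12.
Of these, items 1 & 12 are reverse-scored; reverse-coded value = 7 − response.
  item 1: 7 − 2 = 5
  item 7: 2
  item 9: 4
  item 12: 7 − 3 = 4
Sum = 5 + 2 + 4 + 4 = 15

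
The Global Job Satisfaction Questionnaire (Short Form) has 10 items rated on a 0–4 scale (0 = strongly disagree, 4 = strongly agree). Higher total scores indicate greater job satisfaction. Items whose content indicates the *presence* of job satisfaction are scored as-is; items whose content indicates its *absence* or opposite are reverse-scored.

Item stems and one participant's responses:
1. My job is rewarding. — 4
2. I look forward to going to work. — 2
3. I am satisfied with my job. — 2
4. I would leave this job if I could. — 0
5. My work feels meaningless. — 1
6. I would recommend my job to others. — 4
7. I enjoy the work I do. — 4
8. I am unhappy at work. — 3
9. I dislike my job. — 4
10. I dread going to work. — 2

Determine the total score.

26

Items 4, 5, 8, 9, 10 describe the absence/opposite of job satisfaction → reverse-score.
on a 0–4 scale, reversed = 4 − raw.
  item 1: 4
  item 2: 2
  item 3: 2
  item 4: 4 − 0 = 4
  item 5: 4 − 1 = 3
  item 6: 4
  item 7: 4
  item 8: 4 − 3 = 1
  item 9: 4 − 4 = 0
  item 10: 4 − 2 = 2
Total = 4 + 2 + 2 + 4 + 3 + 4 + 4 + 1 + 0 + 2 = 26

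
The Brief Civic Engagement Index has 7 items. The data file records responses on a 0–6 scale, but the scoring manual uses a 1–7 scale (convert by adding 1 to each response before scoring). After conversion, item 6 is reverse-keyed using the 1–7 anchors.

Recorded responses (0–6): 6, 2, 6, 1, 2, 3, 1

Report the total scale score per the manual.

Convert to 1–7: 7, 3, 7, 2, 3, 4, 2
Reverse-coded (reversed = (1+7) − raw = 8 − raw):
  item 6: 8 − 4 = 4
Scored: 7, 3, 7, 2, 3, 4, 2
Total = 28

28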